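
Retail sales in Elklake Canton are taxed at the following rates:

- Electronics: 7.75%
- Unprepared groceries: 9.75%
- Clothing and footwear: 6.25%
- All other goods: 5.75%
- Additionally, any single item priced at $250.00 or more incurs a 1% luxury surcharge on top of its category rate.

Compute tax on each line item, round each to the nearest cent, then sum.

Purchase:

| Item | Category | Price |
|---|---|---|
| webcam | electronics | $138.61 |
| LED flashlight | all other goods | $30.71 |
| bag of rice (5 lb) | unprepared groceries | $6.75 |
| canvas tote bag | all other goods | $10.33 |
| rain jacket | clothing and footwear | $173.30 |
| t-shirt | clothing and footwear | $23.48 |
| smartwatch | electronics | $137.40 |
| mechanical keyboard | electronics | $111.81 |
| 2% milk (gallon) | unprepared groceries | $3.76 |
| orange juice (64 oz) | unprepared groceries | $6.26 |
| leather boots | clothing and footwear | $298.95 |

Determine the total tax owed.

Webcam $138.61: electronics → 7.75% → $10.74
LED flashlight $30.71: all other goods → 5.75% → $1.77
Bag of rice (5 lb) $6.75: unprepared groceries → 9.75% → $0.66
Canvas tote bag $10.33: all other goods → 5.75% → $0.59
Rain jacket $173.30: clothing and footwear → 6.25% → $10.83
T-shirt $23.48: clothing and footwear → 6.25% → $1.47
Smartwatch $137.40: electronics → 7.75% → $10.65
Mechanical keyboard $111.81: electronics → 7.75% → $8.67
2% milk (gallon) $3.76: unprepared groceries → 9.75% → $0.37
Orange juice (64 oz) $6.26: unprepared groceries → 9.75% → $0.61
Leather boots $298.95: clothing and footwear → 6.25% + 1% surcharge = 7.25% → $21.67
Total tax = $10.74 + $1.77 + $0.66 + $0.59 + $10.83 + $1.47 + $10.65 + $8.67 + $0.37 + $0.61 + $21.67 = $68.03

$68.03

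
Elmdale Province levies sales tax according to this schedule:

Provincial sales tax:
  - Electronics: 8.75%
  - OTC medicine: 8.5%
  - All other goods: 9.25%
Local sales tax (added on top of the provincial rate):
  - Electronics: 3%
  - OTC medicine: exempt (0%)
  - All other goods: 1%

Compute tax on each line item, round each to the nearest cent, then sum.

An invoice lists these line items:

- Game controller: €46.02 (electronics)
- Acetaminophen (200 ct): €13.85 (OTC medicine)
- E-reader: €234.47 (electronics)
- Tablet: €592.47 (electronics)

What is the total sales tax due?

Game controller €46.02: electronics → 8.75% + 3% local = 11.75% → €5.41
Acetaminophen (200 ct) €13.85: OTC medicine → 8.5% + 0% local = 8.5% → €1.18
E-reader €234.47: electronics → 8.75% + 3% local = 11.75% → €27.55
Tablet €592.47: electronics → 8.75% + 3% local = 11.75% → €69.62
Total tax = €5.41 + €1.18 + €27.55 + €69.62 = €103.76

€103.76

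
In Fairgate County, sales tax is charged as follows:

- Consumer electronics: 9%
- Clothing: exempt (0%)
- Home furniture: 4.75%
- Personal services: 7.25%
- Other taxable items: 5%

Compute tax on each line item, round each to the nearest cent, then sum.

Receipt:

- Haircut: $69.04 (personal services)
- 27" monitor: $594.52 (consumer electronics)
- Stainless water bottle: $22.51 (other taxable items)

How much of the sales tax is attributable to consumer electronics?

$53.51

27" monitor $594.52: consumer electronics → 9% → $53.51
Tax on consumer electronics = $53.51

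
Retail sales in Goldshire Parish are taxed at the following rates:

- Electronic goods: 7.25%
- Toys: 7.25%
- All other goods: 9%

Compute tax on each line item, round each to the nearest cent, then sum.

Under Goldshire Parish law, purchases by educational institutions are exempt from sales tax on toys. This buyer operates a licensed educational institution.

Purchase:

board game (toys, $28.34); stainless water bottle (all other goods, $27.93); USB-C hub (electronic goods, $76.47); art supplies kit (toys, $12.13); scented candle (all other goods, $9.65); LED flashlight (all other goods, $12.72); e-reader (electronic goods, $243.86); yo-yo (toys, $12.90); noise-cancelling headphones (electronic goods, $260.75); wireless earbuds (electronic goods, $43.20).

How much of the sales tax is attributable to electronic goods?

$45.25

USB-C hub $76.47: electronic goods → 7.25% → $5.54
E-reader $243.86: electronic goods → 7.25% → $17.68
Noise-cancelling headphones $260.75: electronic goods → 7.25% → $18.90
Wireless earbuds $43.20: electronic goods → 7.25% → $3.13
Tax on electronic goods = $5.54 + $17.68 + $18.90 + $3.13 = $45.25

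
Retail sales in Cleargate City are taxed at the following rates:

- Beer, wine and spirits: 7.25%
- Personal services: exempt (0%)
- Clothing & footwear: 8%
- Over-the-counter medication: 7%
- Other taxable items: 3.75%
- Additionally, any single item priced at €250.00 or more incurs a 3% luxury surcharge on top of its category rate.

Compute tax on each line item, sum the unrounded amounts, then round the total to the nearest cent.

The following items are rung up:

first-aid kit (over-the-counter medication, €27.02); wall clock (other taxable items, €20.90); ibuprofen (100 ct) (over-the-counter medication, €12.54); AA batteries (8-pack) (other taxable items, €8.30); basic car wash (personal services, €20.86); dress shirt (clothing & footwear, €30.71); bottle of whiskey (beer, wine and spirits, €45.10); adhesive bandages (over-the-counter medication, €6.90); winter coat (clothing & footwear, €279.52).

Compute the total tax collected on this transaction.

€40.82

First-aid kit €27.02: over-the-counter medication → 7% → €1.8914
Wall clock €20.90: other taxable items → 3.75% → €0.78375
Ibuprofen (100 ct) €12.54: over-the-counter medication → 7% → €0.8778
AA batteries (8-pack) €8.30: other taxable items → 3.75% → €0.31125
Basic car wash €20.86: personal services → 0% → €0.00
Dress shirt €30.71: clothing & footwear → 8% → €2.4568
Bottle of whiskey €45.10: beer, wine and spirits → 7.25% → €3.26975
Adhesive bandages €6.90: over-the-counter medication → 7% → €0.483
Winter coat €279.52: clothing & footwear → 8% + 3% surcharge = 11% → €30.7472
Unrounded tax sum = €40.82095 → €40.82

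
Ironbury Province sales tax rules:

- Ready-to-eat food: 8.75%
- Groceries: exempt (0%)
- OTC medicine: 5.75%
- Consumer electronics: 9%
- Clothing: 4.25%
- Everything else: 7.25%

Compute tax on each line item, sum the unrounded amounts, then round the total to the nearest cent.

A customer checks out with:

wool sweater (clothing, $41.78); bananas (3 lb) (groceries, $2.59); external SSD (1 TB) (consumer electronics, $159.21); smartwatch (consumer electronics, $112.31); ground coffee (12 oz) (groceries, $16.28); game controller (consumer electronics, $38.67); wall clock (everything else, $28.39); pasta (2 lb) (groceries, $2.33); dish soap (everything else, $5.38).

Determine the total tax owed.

$32.14

Wool sweater $41.78: clothing → 4.25% → $1.77565
Bananas (3 lb) $2.59: groceries → 0% → $0.00
External SSD (1 TB) $159.21: consumer electronics → 9% → $14.3289
Smartwatch $112.31: consumer electronics → 9% → $10.1079
Ground coffee (12 oz) $16.28: groceries → 0% → $0.00
Game controller $38.67: consumer electronics → 9% → $3.4803
Wall clock $28.39: everything else → 7.25% → $2.058275
Pasta (2 lb) $2.33: groceries → 0% → $0.00
Dish soap $5.38: everything else → 7.25% → $0.39005
Unrounded tax sum = $32.141075 → $32.14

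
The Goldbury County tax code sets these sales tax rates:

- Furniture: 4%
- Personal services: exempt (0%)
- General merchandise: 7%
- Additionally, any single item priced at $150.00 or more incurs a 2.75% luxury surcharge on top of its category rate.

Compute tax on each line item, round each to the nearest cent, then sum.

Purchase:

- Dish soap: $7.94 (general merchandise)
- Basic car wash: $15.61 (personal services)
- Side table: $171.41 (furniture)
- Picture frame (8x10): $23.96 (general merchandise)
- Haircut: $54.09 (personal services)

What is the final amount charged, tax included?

$286.82

Dish soap $7.94: general merchandise → 7% → $0.56
Basic car wash $15.61: personal services → 0% → $0.00
Side table $171.41: furniture → 4% + 2.75% surcharge = 6.75% → $11.57
Picture frame (8x10) $23.96: general merchandise → 7% → $1.68
Haircut $54.09: personal services → 0% → $0.00
Subtotal = $273.01; tax = $13.81; total due = $286.82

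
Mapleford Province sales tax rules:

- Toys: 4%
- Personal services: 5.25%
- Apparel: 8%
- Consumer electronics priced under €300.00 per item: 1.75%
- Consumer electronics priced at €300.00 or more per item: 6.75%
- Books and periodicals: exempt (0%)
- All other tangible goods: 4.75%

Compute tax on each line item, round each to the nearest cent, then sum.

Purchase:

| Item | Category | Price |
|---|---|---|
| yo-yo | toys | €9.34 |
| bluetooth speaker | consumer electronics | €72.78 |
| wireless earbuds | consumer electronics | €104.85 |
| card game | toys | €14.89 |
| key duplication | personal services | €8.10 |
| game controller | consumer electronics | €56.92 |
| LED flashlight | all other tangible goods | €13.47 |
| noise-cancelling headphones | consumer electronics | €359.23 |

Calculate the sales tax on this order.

Yo-yo €9.34: toys → 4% → €0.37
Bluetooth speaker €72.78: consumer electronics, under €300.00 → 1.75% → €1.27
Wireless earbuds €104.85: consumer electronics, under €300.00 → 1.75% → €1.83
Card game €14.89: toys → 4% → €0.60
Key duplication €8.10: personal services → 5.25% → €0.43
Game controller €56.92: consumer electronics, under €300.00 → 1.75% → €1.00
LED flashlight €13.47: all other tangible goods → 4.75% → €0.64
Noise-cancelling headphones €359.23: consumer electronics, €300.00 or more → 6.75% → €24.25
Total tax = €0.37 + €1.27 + €1.83 + €0.60 + €0.43 + €1.00 + €0.64 + €24.25 = €30.39

€30.39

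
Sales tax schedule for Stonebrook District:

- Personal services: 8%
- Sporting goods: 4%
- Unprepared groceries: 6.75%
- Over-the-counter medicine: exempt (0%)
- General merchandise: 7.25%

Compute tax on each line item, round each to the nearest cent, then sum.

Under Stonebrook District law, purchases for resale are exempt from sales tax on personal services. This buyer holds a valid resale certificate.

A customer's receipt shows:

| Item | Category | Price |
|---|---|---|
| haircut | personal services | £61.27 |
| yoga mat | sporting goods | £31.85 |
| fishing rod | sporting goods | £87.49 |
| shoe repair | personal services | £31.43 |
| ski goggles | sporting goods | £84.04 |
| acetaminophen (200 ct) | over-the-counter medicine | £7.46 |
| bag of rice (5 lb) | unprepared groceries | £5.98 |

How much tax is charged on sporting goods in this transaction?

£8.13

Yoga mat £31.85: sporting goods → 4% → £1.27
Fishing rod £87.49: sporting goods → 4% → £3.50
Ski goggles £84.04: sporting goods → 4% → £3.36
Tax on sporting goods = £1.27 + £3.50 + £3.36 = £8.13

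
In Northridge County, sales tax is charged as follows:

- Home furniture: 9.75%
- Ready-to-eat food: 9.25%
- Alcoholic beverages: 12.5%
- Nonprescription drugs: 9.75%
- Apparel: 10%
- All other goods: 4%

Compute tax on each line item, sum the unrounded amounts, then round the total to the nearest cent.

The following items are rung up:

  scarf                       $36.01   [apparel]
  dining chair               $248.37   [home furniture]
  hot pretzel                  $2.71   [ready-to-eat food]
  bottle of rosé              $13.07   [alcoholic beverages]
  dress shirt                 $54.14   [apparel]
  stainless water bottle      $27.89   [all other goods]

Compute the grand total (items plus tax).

$418.42

Scarf $36.01: apparel → 10% → $3.601
Dining chair $248.37: home furniture → 9.75% → $24.216075
Hot pretzel $2.71: ready-to-eat food → 9.25% → $0.250675
Bottle of rosé $13.07: alcoholic beverages → 12.5% → $1.63375
Dress shirt $54.14: apparel → 10% → $5.414
Stainless water bottle $27.89: all other goods → 4% → $1.1156
Subtotal = $382.19; unrounded tax = $36.2311 → $36.23; total due = $418.42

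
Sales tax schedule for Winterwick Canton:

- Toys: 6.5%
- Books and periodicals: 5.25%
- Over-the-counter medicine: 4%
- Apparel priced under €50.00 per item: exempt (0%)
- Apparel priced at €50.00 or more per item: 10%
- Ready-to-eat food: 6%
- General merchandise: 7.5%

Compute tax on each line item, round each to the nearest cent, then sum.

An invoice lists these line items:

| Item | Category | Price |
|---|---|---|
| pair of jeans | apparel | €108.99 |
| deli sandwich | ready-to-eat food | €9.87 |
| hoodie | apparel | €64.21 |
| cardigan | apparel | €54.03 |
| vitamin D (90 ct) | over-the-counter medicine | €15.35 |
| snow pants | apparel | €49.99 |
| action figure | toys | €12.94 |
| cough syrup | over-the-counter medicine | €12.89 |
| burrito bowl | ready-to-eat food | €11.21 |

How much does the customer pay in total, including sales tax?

Pair of jeans €108.99: apparel, €50.00 or more → 10% → €10.90
Deli sandwich €9.87: ready-to-eat food → 6% → €0.59
Hoodie €64.21: apparel, €50.00 or more → 10% → €6.42
Cardigan €54.03: apparel, €50.00 or more → 10% → €5.40
Vitamin D (90 ct) €15.35: over-the-counter medicine → 4% → €0.61
Snow pants €49.99: apparel, under €50.00 → 0% → €0.00
Action figure €12.94: toys → 6.5% → €0.84
Cough syrup €12.89: over-the-counter medicine → 4% → €0.52
Burrito bowl €11.21: ready-to-eat food → 6% → €0.67
Subtotal = €339.48; tax = €25.95; total due = €365.43

€365.43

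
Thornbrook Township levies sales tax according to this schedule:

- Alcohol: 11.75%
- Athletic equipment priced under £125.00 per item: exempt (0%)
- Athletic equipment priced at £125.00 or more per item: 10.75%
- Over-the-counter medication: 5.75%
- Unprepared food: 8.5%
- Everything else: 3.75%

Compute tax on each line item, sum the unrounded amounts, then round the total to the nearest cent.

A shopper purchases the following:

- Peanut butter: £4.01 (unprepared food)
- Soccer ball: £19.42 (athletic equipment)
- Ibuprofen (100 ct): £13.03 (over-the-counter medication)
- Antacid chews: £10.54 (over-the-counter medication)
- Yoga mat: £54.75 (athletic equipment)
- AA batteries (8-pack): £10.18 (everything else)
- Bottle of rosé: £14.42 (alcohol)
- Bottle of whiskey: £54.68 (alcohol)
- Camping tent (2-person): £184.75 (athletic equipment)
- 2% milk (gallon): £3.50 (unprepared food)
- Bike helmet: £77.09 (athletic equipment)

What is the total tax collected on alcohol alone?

Bottle of rosé £14.42: alcohol → 11.75% → £1.69435
Bottle of whiskey £54.68: alcohol → 11.75% → £6.4249
Tax on alcohol: unrounded sum = £8.11925 → £8.12

£8.12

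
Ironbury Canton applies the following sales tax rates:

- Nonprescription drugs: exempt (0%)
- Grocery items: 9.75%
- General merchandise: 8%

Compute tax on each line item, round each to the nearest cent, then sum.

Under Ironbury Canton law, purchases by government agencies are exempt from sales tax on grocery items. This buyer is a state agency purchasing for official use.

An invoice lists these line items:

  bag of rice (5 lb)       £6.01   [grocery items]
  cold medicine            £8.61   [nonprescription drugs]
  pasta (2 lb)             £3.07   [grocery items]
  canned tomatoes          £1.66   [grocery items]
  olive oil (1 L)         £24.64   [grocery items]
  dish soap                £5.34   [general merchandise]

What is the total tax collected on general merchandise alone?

£0.43

Dish soap £5.34: general merchandise → 8% → £0.43
Tax on general merchandise = £0.43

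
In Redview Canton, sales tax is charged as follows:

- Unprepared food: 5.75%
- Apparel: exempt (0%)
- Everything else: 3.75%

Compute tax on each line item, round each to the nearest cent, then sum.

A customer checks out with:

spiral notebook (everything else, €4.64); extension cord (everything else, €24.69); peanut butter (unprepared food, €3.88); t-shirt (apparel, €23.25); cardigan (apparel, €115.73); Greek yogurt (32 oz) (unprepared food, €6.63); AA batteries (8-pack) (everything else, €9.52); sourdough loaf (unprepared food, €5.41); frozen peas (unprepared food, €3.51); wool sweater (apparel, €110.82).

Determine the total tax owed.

€2.57

Spiral notebook €4.64: everything else → 3.75% → €0.17
Extension cord €24.69: everything else → 3.75% → €0.93
Peanut butter €3.88: unprepared food → 5.75% → €0.22
T-shirt €23.25: apparel → 0% → €0.00
Cardigan €115.73: apparel → 0% → €0.00
Greek yogurt (32 oz) €6.63: unprepared food → 5.75% → €0.38
AA batteries (8-pack) €9.52: everything else → 3.75% → €0.36
Sourdough loaf €5.41: unprepared food → 5.75% → €0.31
Frozen peas €3.51: unprepared food → 5.75% → €0.20
Wool sweater €110.82: apparel → 0% → €0.00
Total tax = €0.17 + €0.93 + €0.22 + €0.38 + €0.36 + €0.31 + €0.20 = €2.57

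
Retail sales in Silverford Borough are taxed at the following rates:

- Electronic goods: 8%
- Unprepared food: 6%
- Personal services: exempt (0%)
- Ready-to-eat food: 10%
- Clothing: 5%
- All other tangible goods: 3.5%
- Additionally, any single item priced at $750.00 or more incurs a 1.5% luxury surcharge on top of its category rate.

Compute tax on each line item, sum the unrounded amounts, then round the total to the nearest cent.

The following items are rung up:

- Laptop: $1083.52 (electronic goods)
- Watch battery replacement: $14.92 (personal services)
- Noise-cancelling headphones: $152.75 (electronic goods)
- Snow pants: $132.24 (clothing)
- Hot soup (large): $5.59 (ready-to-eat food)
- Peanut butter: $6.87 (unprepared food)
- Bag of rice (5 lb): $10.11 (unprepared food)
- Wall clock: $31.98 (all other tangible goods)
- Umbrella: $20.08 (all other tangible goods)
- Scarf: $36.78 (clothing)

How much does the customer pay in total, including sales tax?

$1621.85

Laptop $1083.52: electronic goods → 8% + 1.5% surcharge = 9.5% → $102.9344
Watch battery replacement $14.92: personal services → 0% → $0.00
Noise-cancelling headphones $152.75: electronic goods → 8% → $12.22
Snow pants $132.24: clothing → 5% → $6.612
Hot soup (large) $5.59: ready-to-eat food → 10% → $0.559
Peanut butter $6.87: unprepared food → 6% → $0.4122
Bag of rice (5 lb) $10.11: unprepared food → 6% → $0.6066
Wall clock $31.98: all other tangible goods → 3.5% → $1.1193
Umbrella $20.08: all other tangible goods → 3.5% → $0.7028
Scarf $36.78: clothing → 5% → $1.839
Subtotal = $1494.84; unrounded tax = $127.0053 → $127.01; total due = $1621.85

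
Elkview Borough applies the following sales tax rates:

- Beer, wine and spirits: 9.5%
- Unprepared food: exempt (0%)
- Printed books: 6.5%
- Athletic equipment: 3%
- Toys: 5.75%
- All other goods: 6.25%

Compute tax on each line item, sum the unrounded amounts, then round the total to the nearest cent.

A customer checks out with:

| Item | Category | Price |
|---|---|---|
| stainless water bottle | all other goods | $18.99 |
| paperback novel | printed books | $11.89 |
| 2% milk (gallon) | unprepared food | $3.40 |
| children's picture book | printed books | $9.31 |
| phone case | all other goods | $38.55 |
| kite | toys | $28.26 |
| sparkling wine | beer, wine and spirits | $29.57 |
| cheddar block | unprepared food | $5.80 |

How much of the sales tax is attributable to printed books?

Paperback novel $11.89: printed books → 6.5% → $0.77285
Children's picture book $9.31: printed books → 6.5% → $0.60515
Tax on printed books: unrounded sum = $1.378 → $1.38

$1.38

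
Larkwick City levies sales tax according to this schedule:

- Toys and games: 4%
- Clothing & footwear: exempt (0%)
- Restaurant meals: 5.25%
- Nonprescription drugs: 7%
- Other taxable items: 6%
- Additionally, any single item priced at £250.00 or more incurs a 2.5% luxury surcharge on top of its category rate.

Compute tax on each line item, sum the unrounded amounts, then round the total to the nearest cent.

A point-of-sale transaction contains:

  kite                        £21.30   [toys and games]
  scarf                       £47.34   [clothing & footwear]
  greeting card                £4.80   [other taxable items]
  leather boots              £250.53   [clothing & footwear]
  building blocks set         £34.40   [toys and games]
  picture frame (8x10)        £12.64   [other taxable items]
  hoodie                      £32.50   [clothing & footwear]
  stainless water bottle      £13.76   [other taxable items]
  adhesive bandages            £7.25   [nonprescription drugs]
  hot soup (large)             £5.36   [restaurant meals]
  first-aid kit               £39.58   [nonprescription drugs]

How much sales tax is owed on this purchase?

Kite £21.30: toys and games → 4% → £0.852
Scarf £47.34: clothing & footwear → 0% → £0.00
Greeting card £4.80: other taxable items → 6% → £0.288
Leather boots £250.53: clothing & footwear → 0% + 2.5% surcharge = 2.5% → £6.26325
Building blocks set £34.40: toys and games → 4% → £1.376
Picture frame (8x10) £12.64: other taxable items → 6% → £0.7584
Hoodie £32.50: clothing & footwear → 0% → £0.00
Stainless water bottle £13.76: other taxable items → 6% → £0.8256
Adhesive bandages £7.25: nonprescription drugs → 7% → £0.5075
Hot soup (large) £5.36: restaurant meals → 5.25% → £0.2814
First-aid kit £39.58: nonprescription drugs → 7% → £2.7706
Unrounded tax sum = £13.92275 → £13.92

£13.92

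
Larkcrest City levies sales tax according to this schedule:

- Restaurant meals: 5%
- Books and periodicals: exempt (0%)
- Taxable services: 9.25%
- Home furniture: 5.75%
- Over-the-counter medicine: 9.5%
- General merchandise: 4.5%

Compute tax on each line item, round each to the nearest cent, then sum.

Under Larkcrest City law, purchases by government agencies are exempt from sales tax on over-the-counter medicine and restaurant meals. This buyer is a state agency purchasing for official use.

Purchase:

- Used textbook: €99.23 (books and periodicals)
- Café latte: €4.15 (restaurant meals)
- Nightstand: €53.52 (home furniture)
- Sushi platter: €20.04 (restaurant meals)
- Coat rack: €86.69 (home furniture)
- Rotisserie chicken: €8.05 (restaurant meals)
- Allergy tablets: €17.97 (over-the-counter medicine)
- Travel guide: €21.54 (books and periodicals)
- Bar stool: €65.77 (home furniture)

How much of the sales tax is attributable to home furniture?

€11.84

Nightstand €53.52: home furniture → 5.75% → €3.08
Coat rack €86.69: home furniture → 5.75% → €4.98
Bar stool €65.77: home furniture → 5.75% → €3.78
Tax on home furniture = €3.08 + €4.98 + €3.78 = €11.84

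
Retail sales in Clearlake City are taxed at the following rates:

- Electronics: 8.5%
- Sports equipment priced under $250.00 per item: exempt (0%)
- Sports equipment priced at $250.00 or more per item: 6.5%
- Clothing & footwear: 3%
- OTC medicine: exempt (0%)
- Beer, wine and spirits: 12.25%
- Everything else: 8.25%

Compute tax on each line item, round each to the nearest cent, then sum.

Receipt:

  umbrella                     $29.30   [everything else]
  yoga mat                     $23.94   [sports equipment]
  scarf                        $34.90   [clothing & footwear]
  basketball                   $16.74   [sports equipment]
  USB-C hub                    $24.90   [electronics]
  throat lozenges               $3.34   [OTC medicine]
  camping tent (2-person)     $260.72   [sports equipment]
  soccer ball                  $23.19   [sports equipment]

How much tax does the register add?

Umbrella $29.30: everything else → 8.25% → $2.42
Yoga mat $23.94: sports equipment, under $250.00 → 0% → $0.00
Scarf $34.90: clothing & footwear → 3% → $1.05
Basketball $16.74: sports equipment, under $250.00 → 0% → $0.00
USB-C hub $24.90: electronics → 8.5% → $2.12
Throat lozenges $3.34: OTC medicine → 0% → $0.00
Camping tent (2-person) $260.72: sports equipment, $250.00 or more → 6.5% → $16.95
Soccer ball $23.19: sports equipment, under $250.00 → 0% → $0.00
Total tax = $2.42 + $1.05 + $2.12 + $16.95 = $22.54

$22.54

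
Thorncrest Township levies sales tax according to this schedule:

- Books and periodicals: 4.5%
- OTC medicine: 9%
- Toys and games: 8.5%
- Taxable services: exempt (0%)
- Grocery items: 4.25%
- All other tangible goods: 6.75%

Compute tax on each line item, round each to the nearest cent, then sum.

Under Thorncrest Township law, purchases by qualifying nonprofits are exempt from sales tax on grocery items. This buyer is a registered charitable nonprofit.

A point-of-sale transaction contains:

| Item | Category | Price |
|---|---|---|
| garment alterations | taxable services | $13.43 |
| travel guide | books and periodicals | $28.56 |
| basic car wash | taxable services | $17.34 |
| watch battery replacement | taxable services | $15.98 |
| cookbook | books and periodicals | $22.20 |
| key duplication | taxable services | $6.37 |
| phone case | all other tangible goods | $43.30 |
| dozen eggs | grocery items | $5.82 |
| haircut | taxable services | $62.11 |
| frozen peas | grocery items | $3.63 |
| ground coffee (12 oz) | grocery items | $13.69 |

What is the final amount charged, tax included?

Garment alterations $13.43: taxable services → 0% → $0.00
Travel guide $28.56: books and periodicals → 4.5% → $1.29
Basic car wash $17.34: taxable services → 0% → $0.00
Watch battery replacement $15.98: taxable services → 0% → $0.00
Cookbook $22.20: books and periodicals → 4.5% → $1.00
Key duplication $6.37: taxable services → 0% → $0.00
Phone case $43.30: all other tangible goods → 6.75% → $2.92
Dozen eggs $5.82: grocery items, buyer-exempt → 0% → $0.00
Haircut $62.11: taxable services → 0% → $0.00
Frozen peas $3.63: grocery items, buyer-exempt → 0% → $0.00
Ground coffee (12 oz) $13.69: grocery items, buyer-exempt → 0% → $0.00
Subtotal = $232.43; tax = $5.21; total due = $237.64

$237.64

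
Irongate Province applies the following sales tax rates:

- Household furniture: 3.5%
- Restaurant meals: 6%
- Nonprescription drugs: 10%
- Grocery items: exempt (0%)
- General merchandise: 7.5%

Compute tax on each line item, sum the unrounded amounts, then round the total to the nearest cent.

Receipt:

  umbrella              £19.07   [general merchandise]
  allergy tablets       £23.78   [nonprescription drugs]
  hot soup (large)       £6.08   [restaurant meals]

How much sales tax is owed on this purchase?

£4.17

Umbrella £19.07: general merchandise → 7.5% → £1.43025
Allergy tablets £23.78: nonprescription drugs → 10% → £2.378
Hot soup (large) £6.08: restaurant meals → 6% → £0.3648
Unrounded tax sum = £4.17305 → £4.17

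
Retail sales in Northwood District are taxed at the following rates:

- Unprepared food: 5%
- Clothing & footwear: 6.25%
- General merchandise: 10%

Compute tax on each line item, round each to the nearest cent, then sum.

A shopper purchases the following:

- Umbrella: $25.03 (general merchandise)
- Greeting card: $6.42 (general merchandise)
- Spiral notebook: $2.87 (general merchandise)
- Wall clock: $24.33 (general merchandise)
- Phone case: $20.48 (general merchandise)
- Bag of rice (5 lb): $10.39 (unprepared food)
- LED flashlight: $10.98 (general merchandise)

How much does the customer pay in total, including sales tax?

Umbrella $25.03: general merchandise → 10% → $2.50
Greeting card $6.42: general merchandise → 10% → $0.64
Spiral notebook $2.87: general merchandise → 10% → $0.29
Wall clock $24.33: general merchandise → 10% → $2.43
Phone case $20.48: general merchandise → 10% → $2.05
Bag of rice (5 lb) $10.39: unprepared food → 5% → $0.52
LED flashlight $10.98: general merchandise → 10% → $1.10
Subtotal = $100.50; tax = $9.53; total due = $110.03

$110.03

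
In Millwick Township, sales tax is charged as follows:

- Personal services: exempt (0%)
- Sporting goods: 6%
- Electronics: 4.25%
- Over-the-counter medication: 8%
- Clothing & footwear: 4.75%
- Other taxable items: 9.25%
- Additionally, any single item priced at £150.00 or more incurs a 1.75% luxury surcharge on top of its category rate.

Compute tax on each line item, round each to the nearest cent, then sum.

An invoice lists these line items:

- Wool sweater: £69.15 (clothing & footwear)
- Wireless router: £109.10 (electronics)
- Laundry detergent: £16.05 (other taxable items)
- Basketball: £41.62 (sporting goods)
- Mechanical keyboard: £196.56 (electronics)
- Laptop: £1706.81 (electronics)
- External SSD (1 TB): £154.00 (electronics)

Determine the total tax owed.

Wool sweater £69.15: clothing & footwear → 4.75% → £3.28
Wireless router £109.10: electronics → 4.25% → £4.64
Laundry detergent £16.05: other taxable items → 9.25% → £1.48
Basketball £41.62: sporting goods → 6% → £2.50
Mechanical keyboard £196.56: electronics → 4.25% + 1.75% surcharge = 6% → £11.79
Laptop £1706.81: electronics → 4.25% + 1.75% surcharge = 6% → £102.41
External SSD (1 TB) £154.00: electronics → 4.25% + 1.75% surcharge = 6% → £9.24
Total tax = £3.28 + £4.64 + £1.48 + £2.50 + £11.79 + £102.41 + £9.24 = £135.34

£135.34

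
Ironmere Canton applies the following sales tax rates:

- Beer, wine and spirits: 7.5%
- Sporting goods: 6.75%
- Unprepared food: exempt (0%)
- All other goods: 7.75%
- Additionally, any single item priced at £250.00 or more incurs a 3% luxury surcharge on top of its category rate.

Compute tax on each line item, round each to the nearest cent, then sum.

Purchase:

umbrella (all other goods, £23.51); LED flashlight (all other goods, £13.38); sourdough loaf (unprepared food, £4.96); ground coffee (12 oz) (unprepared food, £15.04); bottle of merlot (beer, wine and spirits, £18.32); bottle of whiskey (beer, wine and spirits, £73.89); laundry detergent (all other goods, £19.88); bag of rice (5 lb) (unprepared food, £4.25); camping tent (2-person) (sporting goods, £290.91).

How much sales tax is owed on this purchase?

Umbrella £23.51: all other goods → 7.75% → £1.82
LED flashlight £13.38: all other goods → 7.75% → £1.04
Sourdough loaf £4.96: unprepared food → 0% → £0.00
Ground coffee (12 oz) £15.04: unprepared food → 0% → £0.00
Bottle of merlot £18.32: beer, wine and spirits → 7.5% → £1.37
Bottle of whiskey £73.89: beer, wine and spirits → 7.5% → £5.54
Laundry detergent £19.88: all other goods → 7.75% → £1.54
Bag of rice (5 lb) £4.25: unprepared food → 0% → £0.00
Camping tent (2-person) £290.91: sporting goods → 6.75% + 3% surcharge = 9.75% → £28.36
Total tax = £1.82 + £1.04 + £1.37 + £5.54 + £1.54 + £28.36 = £39.67

£39.67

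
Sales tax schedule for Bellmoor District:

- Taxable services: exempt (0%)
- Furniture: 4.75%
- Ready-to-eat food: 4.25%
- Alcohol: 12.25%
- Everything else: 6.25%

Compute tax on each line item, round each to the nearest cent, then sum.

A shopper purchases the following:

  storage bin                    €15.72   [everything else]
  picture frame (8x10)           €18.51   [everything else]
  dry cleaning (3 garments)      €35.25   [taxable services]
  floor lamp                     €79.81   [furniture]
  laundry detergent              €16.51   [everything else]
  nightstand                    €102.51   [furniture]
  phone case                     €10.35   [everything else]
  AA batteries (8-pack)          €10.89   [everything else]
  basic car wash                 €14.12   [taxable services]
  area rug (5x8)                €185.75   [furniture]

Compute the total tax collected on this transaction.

Storage bin €15.72: everything else → 6.25% → €0.98
Picture frame (8x10) €18.51: everything else → 6.25% → €1.16
Dry cleaning (3 garments) €35.25: taxable services → 0% → €0.00
Floor lamp €79.81: furniture → 4.75% → €3.79
Laundry detergent €16.51: everything else → 6.25% → €1.03
Nightstand €102.51: furniture → 4.75% → €4.87
Phone case €10.35: everything else → 6.25% → €0.65
AA batteries (8-pack) €10.89: everything else → 6.25% → €0.68
Basic car wash €14.12: taxable services → 0% → €0.00
Area rug (5x8) €185.75: furniture → 4.75% → €8.82
Total tax = €0.98 + €1.16 + €3.79 + €1.03 + €4.87 + €0.65 + €0.68 + €8.82 = €21.98

€21.98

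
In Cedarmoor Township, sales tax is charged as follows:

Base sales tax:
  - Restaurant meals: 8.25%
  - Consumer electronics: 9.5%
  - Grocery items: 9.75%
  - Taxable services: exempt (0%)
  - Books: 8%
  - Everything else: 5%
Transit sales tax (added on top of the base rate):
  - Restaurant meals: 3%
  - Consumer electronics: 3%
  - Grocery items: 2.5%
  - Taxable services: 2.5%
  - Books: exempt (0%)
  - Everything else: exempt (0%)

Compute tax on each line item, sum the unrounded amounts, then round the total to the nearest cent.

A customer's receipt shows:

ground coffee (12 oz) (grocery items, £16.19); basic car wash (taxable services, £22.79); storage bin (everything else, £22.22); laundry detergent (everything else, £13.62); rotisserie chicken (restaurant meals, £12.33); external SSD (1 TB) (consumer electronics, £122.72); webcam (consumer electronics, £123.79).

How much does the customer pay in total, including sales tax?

£370.21

Ground coffee (12 oz) £16.19: grocery items → 9.75% + 2.5% transit = 12.25% → £1.983275
Basic car wash £22.79: taxable services → 0% + 2.5% transit = 2.5% → £0.56975
Storage bin £22.22: everything else → 5% + 0% transit = 5% → £1.111
Laundry detergent £13.62: everything else → 5% + 0% transit = 5% → £0.681
Rotisserie chicken £12.33: restaurant meals → 8.25% + 3% transit = 11.25% → £1.387125
External SSD (1 TB) £122.72: consumer electronics → 9.5% + 3% transit = 12.5% → £15.34
Webcam £123.79: consumer electronics → 9.5% + 3% transit = 12.5% → £15.47375
Subtotal = £333.66; unrounded tax = £36.5459 → £36.55; total due = £370.21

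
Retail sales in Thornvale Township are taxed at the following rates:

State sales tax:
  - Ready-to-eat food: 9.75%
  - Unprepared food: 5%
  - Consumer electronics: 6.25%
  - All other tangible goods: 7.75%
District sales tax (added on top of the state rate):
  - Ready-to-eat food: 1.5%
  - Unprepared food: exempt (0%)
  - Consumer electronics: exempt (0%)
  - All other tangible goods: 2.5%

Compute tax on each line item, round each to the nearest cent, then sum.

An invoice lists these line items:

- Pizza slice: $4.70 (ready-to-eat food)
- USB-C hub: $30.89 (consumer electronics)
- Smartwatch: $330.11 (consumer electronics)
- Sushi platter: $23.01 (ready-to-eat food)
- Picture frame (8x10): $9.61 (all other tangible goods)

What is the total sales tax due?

Pizza slice $4.70: ready-to-eat food → 9.75% + 1.5% district = 11.25% → $0.53
USB-C hub $30.89: consumer electronics → 6.25% + 0% district = 6.25% → $1.93
Smartwatch $330.11: consumer electronics → 6.25% + 0% district = 6.25% → $20.63
Sushi platter $23.01: ready-to-eat food → 9.75% + 1.5% district = 11.25% → $2.59
Picture frame (8x10) $9.61: all other tangible goods → 7.75% + 2.5% district = 10.25% → $0.99
Total tax = $0.53 + $1.93 + $20.63 + $2.59 + $0.99 = $26.67

$26.67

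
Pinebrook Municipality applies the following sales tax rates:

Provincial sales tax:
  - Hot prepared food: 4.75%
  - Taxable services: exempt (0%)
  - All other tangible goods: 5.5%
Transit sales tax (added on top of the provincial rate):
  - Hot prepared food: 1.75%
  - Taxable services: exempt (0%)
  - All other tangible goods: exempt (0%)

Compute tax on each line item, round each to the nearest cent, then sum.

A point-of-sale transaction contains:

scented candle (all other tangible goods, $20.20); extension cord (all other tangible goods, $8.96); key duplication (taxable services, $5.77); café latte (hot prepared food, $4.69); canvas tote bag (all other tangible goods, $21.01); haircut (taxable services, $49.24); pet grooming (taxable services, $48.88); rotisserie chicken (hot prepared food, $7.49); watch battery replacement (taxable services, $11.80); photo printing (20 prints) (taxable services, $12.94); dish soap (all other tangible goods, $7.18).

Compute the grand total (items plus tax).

Scented candle $20.20: all other tangible goods → 5.5% + 0% transit = 5.5% → $1.11
Extension cord $8.96: all other tangible goods → 5.5% + 0% transit = 5.5% → $0.49
Key duplication $5.77: taxable services → 0% + 0% transit = 0% → $0.00
Café latte $4.69: hot prepared food → 4.75% + 1.75% transit = 6.5% → $0.30
Canvas tote bag $21.01: all other tangible goods → 5.5% + 0% transit = 5.5% → $1.16
Haircut $49.24: taxable services → 0% + 0% transit = 0% → $0.00
Pet grooming $48.88: taxable services → 0% + 0% transit = 0% → $0.00
Rotisserie chicken $7.49: hot prepared food → 4.75% + 1.75% transit = 6.5% → $0.49
Watch battery replacement $11.80: taxable services → 0% + 0% transit = 0% → $0.00
Photo printing (20 prints) $12.94: taxable services → 0% + 0% transit = 0% → $0.00
Dish soap $7.18: all other tangible goods → 5.5% + 0% transit = 5.5% → $0.39
Subtotal = $198.16; tax = $3.94; total due = $202.10

$202.10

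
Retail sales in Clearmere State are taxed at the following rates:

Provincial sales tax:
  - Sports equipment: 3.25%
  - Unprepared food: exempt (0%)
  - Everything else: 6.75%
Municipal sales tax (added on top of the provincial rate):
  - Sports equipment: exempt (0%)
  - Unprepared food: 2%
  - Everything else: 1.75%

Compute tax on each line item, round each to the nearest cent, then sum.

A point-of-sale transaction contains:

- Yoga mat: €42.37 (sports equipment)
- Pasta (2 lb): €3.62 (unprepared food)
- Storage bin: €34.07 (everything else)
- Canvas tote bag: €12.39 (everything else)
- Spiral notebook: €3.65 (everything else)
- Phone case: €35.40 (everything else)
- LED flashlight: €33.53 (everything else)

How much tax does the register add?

Yoga mat €42.37: sports equipment → 3.25% + 0% municipal = 3.25% → €1.38
Pasta (2 lb) €3.62: unprepared food → 0% + 2% municipal = 2% → €0.07
Storage bin €34.07: everything else → 6.75% + 1.75% municipal = 8.5% → €2.90
Canvas tote bag €12.39: everything else → 6.75% + 1.75% municipal = 8.5% → €1.05
Spiral notebook €3.65: everything else → 6.75% + 1.75% municipal = 8.5% → €0.31
Phone case €35.40: everything else → 6.75% + 1.75% municipal = 8.5% → €3.01
LED flashlight €33.53: everything else → 6.75% + 1.75% municipal = 8.5% → €2.85
Total tax = €1.38 + €0.07 + €2.90 + €1.05 + €0.31 + €3.01 + €2.85 = €11.57

€11.57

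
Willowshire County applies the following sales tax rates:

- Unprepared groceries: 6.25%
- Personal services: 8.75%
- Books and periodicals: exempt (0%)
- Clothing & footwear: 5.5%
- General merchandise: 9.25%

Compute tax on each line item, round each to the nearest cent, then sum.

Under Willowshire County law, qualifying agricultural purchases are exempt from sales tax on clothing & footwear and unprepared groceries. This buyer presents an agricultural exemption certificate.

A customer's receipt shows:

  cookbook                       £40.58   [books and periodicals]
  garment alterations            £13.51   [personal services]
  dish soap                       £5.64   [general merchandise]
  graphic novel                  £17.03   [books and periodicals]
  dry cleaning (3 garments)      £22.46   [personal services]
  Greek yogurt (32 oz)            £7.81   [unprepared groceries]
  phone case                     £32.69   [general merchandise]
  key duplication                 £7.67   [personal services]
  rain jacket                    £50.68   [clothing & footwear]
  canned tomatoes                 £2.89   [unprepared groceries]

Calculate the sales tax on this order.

£7.36

Cookbook £40.58: books and periodicals → 0% → £0.00
Garment alterations £13.51: personal services → 8.75% → £1.18
Dish soap £5.64: general merchandise → 9.25% → £0.52
Graphic novel £17.03: books and periodicals → 0% → £0.00
Dry cleaning (3 garments) £22.46: personal services → 8.75% → £1.97
Greek yogurt (32 oz) £7.81: unprepared groceries, buyer-exempt → 0% → £0.00
Phone case £32.69: general merchandise → 9.25% → £3.02
Key duplication £7.67: personal services → 8.75% → £0.67
Rain jacket £50.68: clothing & footwear, buyer-exempt → 0% → £0.00
Canned tomatoes £2.89: unprepared groceries, buyer-exempt → 0% → £0.00
Total tax = £1.18 + £0.52 + £1.97 + £3.02 + £0.67 = £7.36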